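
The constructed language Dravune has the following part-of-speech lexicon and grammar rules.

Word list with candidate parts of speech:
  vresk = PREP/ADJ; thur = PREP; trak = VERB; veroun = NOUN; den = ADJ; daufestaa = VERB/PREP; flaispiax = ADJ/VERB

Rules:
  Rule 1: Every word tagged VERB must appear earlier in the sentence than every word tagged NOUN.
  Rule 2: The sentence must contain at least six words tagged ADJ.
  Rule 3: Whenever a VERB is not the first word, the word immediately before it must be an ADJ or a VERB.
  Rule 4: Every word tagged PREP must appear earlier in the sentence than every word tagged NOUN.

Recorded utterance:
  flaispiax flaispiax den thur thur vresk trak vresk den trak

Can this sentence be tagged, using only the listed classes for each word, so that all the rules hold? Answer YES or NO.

YES

Candidates per position — 1:flaispiax {ADJ,VERB}; 2:flaispiax {ADJ,VERB}; 3:den {ADJ}; 4:thur {PREP}; 5:thur {PREP}; 6:vresk {PREP,ADJ}; 7:trak {VERB}; 8:vresk {PREP,ADJ}; 9:den {ADJ}; 10:trak {VERB}.
One satisfying assignment: ADJ ADJ ADJ PREP PREP ADJ VERB ADJ ADJ VERB.
Checking: rule 1 satisfied; rule 2 satisfied; rule 3 satisfied; rule 4 satisfied.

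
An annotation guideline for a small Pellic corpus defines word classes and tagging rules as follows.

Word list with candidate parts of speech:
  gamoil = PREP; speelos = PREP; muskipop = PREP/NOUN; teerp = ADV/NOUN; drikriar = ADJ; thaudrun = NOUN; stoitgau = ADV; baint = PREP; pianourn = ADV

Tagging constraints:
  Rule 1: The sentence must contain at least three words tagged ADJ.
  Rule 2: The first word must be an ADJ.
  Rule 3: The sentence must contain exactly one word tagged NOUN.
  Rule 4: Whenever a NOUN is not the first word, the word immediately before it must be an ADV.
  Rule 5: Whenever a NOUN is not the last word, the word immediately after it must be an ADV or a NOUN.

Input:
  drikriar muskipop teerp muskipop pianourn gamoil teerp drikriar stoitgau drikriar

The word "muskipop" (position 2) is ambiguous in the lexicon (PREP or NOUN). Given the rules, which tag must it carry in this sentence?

PREP

Candidates per position — 1:drikriar {ADJ}; 2:muskipop {PREP,NOUN}; 3:teerp {ADV,NOUN}; 4:muskipop {PREP,NOUN}; 5:pianourn {ADV}; 6:gamoil {PREP}; 7:teerp {ADV,NOUN}; 8:drikriar {ADJ}; 9:stoitgau {ADV}; 10:drikriar {ADJ}.
If word 2 were NOUN, no tagging could satisfy rule 4; so word 2 is PREP.
If word 3 were NOUN, no tagging could satisfy rule 4; so word 3 is ADV.
If word 7 were NOUN, no tagging could satisfy rule 4; so word 7 is ADV.
If word 4 were PREP, no tagging could satisfy rule 3; so word 4 is NOUN.
The only consistent sequence is: ADJ PREP ADV NOUN ADV PREP ADV ADJ ADV ADJ.
Verifying each rule — rule 1 satisfied; rule 2 satisfied; rule 3 satisfied; rule 4 satisfied; rule 5 satisfied.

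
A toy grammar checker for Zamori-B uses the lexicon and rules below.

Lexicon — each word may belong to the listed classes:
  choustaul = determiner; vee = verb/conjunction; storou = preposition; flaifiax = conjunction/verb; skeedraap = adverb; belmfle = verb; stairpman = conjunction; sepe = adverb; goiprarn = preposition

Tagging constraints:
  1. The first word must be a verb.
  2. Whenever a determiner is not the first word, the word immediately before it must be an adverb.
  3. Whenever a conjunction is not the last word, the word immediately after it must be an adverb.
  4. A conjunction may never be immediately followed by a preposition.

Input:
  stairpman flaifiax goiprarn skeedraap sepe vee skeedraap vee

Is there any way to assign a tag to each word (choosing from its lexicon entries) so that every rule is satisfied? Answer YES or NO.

NO

Candidates per position — 1:stairpman {conjunction}; 2:flaifiax {conjunction,verb}; 3:goiprarn {preposition}; 4:skeedraap {adverb}; 5:sepe {adverb}; 6:vee {verb,conjunction}; 7:skeedraap {adverb}; 8:vee {verb,conjunction}.
Rule 1 cannot be satisfied by any choice of tags from the lexicon.
So there is no consistent tagging.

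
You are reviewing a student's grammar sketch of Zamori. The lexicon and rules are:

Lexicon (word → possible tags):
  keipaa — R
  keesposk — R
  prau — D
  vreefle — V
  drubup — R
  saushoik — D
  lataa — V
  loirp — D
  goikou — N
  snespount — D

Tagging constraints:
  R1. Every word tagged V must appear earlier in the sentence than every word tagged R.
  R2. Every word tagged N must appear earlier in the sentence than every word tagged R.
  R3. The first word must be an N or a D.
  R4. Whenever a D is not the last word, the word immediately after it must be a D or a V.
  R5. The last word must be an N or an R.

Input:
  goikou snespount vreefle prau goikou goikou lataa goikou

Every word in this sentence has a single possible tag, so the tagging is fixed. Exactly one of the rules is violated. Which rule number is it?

Fixed tagging: N D V D N N V N.
Rule check: R1 ok, R2 ok, R3 ok, R4 fails, R5 ok.
Only rule 4 fails.

4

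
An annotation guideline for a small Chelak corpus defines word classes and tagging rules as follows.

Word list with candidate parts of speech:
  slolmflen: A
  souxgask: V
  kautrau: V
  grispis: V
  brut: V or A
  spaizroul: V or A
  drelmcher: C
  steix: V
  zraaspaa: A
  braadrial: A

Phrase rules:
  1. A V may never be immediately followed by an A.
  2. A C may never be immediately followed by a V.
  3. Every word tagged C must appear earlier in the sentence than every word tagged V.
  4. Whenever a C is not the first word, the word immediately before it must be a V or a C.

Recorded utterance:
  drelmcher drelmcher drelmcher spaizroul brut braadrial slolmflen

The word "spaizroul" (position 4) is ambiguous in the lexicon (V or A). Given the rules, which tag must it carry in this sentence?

Candidates per position — 1:drelmcher {C}; 2:drelmcher {C}; 3:drelmcher {C}; 4:spaizroul {V,A}; 5:brut {V,A}; 6:braadrial {A}; 7:slolmflen {A}.
If word 4 were V, no tagging could satisfy rule 1; so word 4 is A.
If word 5 were V, no tagging could satisfy rule 1; so word 5 is A.
The unique satisfying tagging is: C C C A A A A.
Verifying each rule — rule 1 satisfied; rule 2 satisfied; rule 3 satisfied; rule 4 satisfied.

A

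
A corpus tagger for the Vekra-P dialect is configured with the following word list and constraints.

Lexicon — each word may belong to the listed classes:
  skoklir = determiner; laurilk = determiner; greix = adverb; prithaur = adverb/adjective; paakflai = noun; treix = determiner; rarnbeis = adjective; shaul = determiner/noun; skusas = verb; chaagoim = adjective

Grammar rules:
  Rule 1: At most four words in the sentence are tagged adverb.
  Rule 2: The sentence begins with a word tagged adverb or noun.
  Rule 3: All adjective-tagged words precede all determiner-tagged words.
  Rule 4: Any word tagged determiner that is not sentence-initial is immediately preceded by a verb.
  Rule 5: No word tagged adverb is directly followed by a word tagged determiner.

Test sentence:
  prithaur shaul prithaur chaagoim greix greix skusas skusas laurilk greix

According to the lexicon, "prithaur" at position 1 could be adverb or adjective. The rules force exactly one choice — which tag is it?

adverb

Candidates per position — 1:prithaur {adverb,adjective}; 2:shaul {determiner,noun}; 3:prithaur {adverb,adjective}; 4:chaagoim {adjective}; 5:greix {adverb}; 6:greix {adverb}; 7:skusas {verb}; 8:skusas {verb}; 9:laurilk {determiner}; 10:greix {adverb}.
If word 1 were adjective, no tagging could satisfy rule 2; so word 1 is adverb.
If word 2 were determiner, no tagging could satisfy rule 3; so word 2 is noun.
If word 3 were adverb, no tagging could satisfy rule 1; so word 3 is adjective.
The only consistent sequence is: adverb noun adjective adjective adverb adverb verb verb determiner adverb.
Rule-by-rule: rule 1 holds; rule 2 holds; rule 3 holds; rule 4 holds; rule 5 holds.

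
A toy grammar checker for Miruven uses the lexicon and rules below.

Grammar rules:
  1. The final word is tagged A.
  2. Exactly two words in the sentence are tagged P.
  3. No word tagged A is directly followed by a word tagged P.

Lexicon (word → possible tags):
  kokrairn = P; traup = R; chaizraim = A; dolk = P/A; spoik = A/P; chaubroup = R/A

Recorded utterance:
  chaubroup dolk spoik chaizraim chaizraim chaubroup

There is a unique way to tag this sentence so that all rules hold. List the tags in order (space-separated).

R P P A A A

Candidates per position — 1:chaubroup {R,A}; 2:dolk {P,A}; 3:spoik {A,P}; 4:chaizraim {A}; 5:chaizraim {A}; 6:chaubroup {R,A}.
Word 2 cannot be A — rule 2 would then fail for every completion. It is P.
Word 3 cannot be A — rule 2 would then fail for every completion. It is P.
Word 6 cannot be R — rule 1 would then fail for every completion. It is A.
Word 1 cannot be A — rule 3 would then fail for every completion. It is R.
So the tagging must be: R P P A A A.
Check: rule 1 satisfied; rule 2 satisfied; rule 3 satisfied.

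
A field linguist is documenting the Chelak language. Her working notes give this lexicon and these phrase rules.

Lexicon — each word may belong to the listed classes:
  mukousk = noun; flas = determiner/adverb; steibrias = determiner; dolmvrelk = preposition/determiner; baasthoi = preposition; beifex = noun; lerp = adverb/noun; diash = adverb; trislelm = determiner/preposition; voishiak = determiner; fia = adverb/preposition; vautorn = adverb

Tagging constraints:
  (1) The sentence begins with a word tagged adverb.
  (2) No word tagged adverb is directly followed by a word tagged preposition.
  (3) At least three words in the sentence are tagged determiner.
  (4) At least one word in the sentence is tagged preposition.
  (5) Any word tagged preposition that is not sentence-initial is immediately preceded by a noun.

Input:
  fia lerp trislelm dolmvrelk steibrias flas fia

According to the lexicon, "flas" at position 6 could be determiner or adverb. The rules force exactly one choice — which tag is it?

determiner

Candidates per position — 1:fia {adverb,preposition}; 2:lerp {adverb,noun}; 3:trislelm {determiner,preposition}; 4:dolmvrelk {preposition,determiner}; 5:steibrias {determiner}; 6:flas {determiner,adverb}; 7:fia {adverb,preposition}.
Position 1: tagging it preposition would leave rule 1 unsatisfiable, so it must be adverb.
Position 4: tagging it preposition would leave rule 5 unsatisfiable, so it must be determiner.
Position 7: tagging it preposition would leave rule 5 unsatisfiable, so it must be adverb.
Position 3: tagging it determiner would leave rule 4 unsatisfiable, so it must be preposition.
Position 6: tagging it adverb would leave rule 3 unsatisfiable, so it must be determiner.
Position 2: tagging it adverb would leave rule 2 unsatisfiable, so it must be noun.
So the tagging must be: adverb noun preposition determiner determiner determiner adverb.
Verifying each rule — rule 1 satisfied; rule 2 satisfied; rule 3 satisfied; rule 4 satisfied; rule 5 satisfied.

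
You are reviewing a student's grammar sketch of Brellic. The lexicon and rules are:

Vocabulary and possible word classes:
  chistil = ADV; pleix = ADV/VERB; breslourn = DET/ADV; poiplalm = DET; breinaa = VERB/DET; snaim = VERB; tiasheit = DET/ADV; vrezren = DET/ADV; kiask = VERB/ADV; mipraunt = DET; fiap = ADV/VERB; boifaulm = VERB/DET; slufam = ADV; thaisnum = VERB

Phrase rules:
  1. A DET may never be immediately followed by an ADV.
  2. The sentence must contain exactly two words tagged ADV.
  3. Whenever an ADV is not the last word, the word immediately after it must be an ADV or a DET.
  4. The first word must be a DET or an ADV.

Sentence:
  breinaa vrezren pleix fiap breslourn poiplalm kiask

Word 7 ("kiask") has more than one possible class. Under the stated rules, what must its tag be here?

Candidates per position — 1:breinaa {VERB,DET}; 2:vrezren {DET,ADV}; 3:pleix {ADV,VERB}; 4:fiap {ADV,VERB}; 5:breslourn {DET,ADV}; 6:poiplalm {DET}; 7:kiask {VERB,ADV}.
If word 1 were VERB, no tagging could satisfy rule 4; so word 1 is DET.
If word 2 were ADV, no tagging could satisfy rule 1; so word 2 is DET.
If word 3 were ADV, no tagging could satisfy rule 1; so word 3 is VERB.
If word 7 were ADV, no tagging could satisfy rule 1; so word 7 is VERB.
If word 4 were VERB, no tagging could satisfy rule 2; so word 4 is ADV.
If word 5 were DET, no tagging could satisfy rule 2; so word 5 is ADV.
The unique satisfying tagging is: DET DET VERB ADV ADV DET VERB.
Rule-by-rule: rule 1 holds; rule 2 holds; rule 3 holds; rule 4 holds.

VERB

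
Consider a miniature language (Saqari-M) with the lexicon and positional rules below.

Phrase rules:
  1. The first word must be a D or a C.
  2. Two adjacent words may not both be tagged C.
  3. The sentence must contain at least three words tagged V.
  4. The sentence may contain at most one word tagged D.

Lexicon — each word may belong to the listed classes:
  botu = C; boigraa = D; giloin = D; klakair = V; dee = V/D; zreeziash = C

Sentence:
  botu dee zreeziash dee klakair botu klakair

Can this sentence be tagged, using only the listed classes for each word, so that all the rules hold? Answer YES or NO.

Candidates per position — 1:botu {C}; 2:dee {V,D}; 3:zreeziash {C}; 4:dee {V,D}; 5:klakair {V}; 6:botu {C}; 7:klakair {V}.
One satisfying assignment: C V C D V C V.
Rule-by-rule: rule 1 ok; rule 2 ok; rule 3 ok; rule 4 ok.

YES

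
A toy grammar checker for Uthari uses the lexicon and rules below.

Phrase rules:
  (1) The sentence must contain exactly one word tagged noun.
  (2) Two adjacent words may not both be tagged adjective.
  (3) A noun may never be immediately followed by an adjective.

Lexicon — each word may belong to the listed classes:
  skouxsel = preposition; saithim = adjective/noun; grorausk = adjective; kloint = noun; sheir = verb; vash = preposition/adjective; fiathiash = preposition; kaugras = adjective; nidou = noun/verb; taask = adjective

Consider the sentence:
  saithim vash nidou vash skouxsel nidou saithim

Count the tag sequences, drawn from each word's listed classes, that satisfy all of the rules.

5

Candidates per position — 1:saithim {adjective,noun}; 2:vash {preposition,adjective}; 3:nidou {noun,verb}; 4:vash {preposition,adjective}; 5:skouxsel {preposition}; 6:nidou {noun,verb}; 7:saithim {adjective,noun}.
There are 64 candidate sequences in total.
The sequences that satisfy every rule: adjective preposition noun preposition preposition verb adjective; adjective preposition verb preposition preposition verb noun; adjective preposition verb adjective preposition verb noun; noun preposition verb preposition preposition verb adjective; noun preposition verb adjective preposition verb adjective.
Count = 5.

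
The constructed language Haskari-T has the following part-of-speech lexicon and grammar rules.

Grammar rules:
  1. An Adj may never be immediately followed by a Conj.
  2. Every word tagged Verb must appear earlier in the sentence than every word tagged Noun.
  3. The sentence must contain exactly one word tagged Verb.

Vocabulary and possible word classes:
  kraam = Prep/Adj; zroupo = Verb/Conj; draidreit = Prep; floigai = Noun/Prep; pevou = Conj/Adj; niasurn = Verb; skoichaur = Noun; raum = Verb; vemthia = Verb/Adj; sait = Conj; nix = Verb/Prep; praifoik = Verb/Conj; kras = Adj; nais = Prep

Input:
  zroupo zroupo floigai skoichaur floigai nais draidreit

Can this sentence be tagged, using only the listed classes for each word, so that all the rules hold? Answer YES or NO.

Candidates per position — 1:zroupo {Verb,Conj}; 2:zroupo {Verb,Conj}; 3:floigai {Noun,Prep}; 4:skoichaur {Noun}; 5:floigai {Noun,Prep}; 6:nais {Prep}; 7:draidreit {Prep}.
One satisfying assignment: Verb Conj Noun Noun Prep Prep Prep.
Rule-by-rule: rule 1 ok; rule 2 ok; rule 3 ok.

YES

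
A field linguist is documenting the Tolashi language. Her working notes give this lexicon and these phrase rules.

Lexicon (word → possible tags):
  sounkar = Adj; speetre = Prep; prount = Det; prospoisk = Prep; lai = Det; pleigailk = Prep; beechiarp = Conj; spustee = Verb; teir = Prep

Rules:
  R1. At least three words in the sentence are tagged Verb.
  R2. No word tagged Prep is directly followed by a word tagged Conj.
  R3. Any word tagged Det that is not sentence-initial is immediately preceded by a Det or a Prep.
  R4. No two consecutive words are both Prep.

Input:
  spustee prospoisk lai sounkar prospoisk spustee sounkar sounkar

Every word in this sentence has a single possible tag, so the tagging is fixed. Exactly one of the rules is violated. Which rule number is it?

Fixed tagging: Verb Prep Det Adj Prep Verb Adj Adj.
Rule check: R1 violated, R2 holds, R3 holds, R4 holds.
Only rule 1 fails.

1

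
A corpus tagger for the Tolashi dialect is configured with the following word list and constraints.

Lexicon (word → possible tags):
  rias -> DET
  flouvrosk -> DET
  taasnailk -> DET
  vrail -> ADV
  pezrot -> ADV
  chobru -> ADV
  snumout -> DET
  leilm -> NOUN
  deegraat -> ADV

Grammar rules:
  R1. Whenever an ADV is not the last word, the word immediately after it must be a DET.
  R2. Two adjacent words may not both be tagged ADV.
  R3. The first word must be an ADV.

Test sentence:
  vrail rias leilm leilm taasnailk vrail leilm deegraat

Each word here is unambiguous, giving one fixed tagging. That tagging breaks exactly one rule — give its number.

1

Fixed tagging: ADV DET NOUN NOUN DET ADV NOUN ADV.
Checking each rule: R1 fails, R2 ok, R3 ok.
Only rule 1 fails.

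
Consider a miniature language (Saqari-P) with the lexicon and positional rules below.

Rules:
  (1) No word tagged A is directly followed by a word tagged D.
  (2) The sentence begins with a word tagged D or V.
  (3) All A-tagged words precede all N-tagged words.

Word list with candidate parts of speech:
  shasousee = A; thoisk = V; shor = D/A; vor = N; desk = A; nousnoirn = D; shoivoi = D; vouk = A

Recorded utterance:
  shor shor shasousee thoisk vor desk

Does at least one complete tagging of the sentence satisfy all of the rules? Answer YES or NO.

Candidates per position — 1:shor {D,A}; 2:shor {D,A}; 3:shasousee {A}; 4:thoisk {V}; 5:vor {N}; 6:desk {A}.
Rule 3 cannot be satisfied by any choice of tags from the lexicon.
So there is no consistent tagging.

NO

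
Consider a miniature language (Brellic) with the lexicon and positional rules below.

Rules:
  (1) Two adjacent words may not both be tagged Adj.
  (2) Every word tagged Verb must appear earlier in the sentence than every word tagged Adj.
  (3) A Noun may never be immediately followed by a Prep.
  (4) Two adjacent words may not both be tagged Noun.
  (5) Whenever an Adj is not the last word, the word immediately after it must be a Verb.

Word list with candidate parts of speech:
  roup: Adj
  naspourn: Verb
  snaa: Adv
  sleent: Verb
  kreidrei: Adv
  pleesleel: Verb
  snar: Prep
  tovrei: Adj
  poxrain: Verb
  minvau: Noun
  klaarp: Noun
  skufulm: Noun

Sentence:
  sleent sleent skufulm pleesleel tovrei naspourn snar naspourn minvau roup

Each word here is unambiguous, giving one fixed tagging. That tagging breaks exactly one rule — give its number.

Fixed tagging: Verb Verb Noun Verb Adj Verb Prep Verb Noun Adj.
Checking each rule: R1 pass, R2 fail, R3 pass, R4 pass, R5 pass.
Only rule 2 fails.

2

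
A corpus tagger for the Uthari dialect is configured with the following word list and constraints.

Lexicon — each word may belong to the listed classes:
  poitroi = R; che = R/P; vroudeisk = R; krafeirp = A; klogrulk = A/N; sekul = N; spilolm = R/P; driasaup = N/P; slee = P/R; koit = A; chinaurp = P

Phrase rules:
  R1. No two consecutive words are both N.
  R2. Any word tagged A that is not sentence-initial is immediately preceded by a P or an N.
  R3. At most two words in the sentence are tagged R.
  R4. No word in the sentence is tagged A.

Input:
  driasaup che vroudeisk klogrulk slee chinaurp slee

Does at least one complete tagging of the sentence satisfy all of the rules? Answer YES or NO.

Candidates per position — 1:driasaup {N,P}; 2:che {R,P}; 3:vroudeisk {R}; 4:klogrulk {A,N}; 5:slee {P,R}; 6:chinaurp {P}; 7:slee {P,R}.
One satisfying assignment: N P R N R P P.
Check: rule 1 ok; rule 2 ok; rule 3 ok; rule 4 ok.

YES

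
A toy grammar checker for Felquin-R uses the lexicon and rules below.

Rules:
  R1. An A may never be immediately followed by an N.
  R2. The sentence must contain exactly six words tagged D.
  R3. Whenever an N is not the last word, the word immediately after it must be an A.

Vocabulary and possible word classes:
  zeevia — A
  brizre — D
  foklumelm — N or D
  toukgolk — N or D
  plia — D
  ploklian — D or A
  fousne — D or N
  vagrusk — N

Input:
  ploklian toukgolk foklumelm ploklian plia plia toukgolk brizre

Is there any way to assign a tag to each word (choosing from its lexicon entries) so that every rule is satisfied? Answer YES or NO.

YES

Candidates per position — 1:ploklian {D,A}; 2:toukgolk {N,D}; 3:foklumelm {N,D}; 4:ploklian {D,A}; 5:plia {D}; 6:plia {D}; 7:toukgolk {N,D}; 8:brizre {D}.
One satisfying assignment: A D D A D D D D.
Verifying each rule — rule 1 ✓; rule 2 ✓; rule 3 ✓.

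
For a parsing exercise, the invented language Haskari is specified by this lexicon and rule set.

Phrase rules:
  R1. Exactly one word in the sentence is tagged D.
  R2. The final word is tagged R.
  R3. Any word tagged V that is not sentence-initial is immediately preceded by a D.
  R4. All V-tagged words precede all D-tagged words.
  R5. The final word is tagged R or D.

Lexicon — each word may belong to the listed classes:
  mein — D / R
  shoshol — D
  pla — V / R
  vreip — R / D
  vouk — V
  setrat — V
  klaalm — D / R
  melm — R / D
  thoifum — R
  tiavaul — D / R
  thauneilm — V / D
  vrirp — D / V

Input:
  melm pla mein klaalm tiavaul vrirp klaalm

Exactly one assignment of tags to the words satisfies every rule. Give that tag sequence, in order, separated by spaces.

Candidates per position — 1:melm {R,D}; 2:pla {V,R}; 3:mein {D,R}; 4:klaalm {D,R}; 5:tiavaul {D,R}; 6:vrirp {D,V}; 7:klaalm {D,R}.
Word 7 cannot be D — rule 2 would then fail for every completion. It is R.
The remaining ambiguous positions (1, 2, 3, 4, 5, 6) are resolved jointly — only one combination satisfies every rule.
That leaves exactly one tagging: R R R R R D R.
Check: rule 1 ✓; rule 2 ✓; rule 3 ✓; rule 4 ✓; rule 5 ✓.

R R R R R D R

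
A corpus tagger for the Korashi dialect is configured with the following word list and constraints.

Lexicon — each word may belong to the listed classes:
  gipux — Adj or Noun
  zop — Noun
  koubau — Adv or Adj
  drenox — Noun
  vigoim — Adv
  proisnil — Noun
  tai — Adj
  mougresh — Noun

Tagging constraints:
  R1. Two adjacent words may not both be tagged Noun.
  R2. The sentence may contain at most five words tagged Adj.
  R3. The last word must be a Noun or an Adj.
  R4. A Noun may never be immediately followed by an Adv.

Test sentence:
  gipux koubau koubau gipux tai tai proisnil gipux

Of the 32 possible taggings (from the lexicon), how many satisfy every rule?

7

Candidates per position — 1:gipux {Adj,Noun}; 2:koubau {Adv,Adj}; 3:koubau {Adv,Adj}; 4:gipux {Adj,Noun}; 5:tai {Adj}; 6:tai {Adj}; 7:proisnil {Noun}; 8:gipux {Adj,Noun}.
There are 32 candidate sequences in total.
Checking each against the rules leaves 7 sequences.
Count = 7.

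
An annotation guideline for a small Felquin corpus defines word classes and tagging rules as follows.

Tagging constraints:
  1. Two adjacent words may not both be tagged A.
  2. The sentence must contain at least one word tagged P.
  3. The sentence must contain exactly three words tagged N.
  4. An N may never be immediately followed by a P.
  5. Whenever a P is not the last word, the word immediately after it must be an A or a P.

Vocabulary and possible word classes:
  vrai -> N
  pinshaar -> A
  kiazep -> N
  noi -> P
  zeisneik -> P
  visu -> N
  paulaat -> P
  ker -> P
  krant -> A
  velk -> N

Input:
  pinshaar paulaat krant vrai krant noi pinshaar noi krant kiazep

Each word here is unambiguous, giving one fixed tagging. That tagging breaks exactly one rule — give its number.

3

Fixed tagging: A P A N A P A P A N.
Applying the rules: R1 holds, R2 holds, R3 violated, R4 holds, R5 holds.
Only rule 3 fails.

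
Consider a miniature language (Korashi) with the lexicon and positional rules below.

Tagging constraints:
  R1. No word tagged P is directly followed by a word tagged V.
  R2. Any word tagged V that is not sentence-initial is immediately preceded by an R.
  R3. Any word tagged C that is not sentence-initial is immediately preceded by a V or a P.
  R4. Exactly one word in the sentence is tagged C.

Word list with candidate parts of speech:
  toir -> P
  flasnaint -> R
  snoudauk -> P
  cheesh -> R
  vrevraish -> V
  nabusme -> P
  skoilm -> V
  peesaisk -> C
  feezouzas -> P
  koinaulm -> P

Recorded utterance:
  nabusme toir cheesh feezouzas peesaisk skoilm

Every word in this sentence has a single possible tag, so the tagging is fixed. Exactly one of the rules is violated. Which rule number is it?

2

Fixed tagging: P P R P C V.
Rule check: R1 pass, R2 fail, R3 pass, R4 pass.
Only rule 2 fails.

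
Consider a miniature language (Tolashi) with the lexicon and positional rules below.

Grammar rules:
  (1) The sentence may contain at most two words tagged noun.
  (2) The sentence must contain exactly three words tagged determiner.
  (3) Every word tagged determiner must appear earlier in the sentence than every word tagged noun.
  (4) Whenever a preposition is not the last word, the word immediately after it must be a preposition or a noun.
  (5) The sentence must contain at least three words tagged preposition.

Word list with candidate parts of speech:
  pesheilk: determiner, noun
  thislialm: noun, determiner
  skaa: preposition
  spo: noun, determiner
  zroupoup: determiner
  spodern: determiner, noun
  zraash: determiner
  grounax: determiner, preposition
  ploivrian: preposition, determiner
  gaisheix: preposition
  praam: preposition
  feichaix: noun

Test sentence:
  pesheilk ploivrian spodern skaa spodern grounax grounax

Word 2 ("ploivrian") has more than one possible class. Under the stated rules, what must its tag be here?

Candidates per position — 1:pesheilk {determiner,noun}; 2:ploivrian {preposition,determiner}; 3:spodern {determiner,noun}; 4:skaa {preposition}; 5:spodern {determiner,noun}; 6:grounax {determiner,preposition}; 7:grounax {determiner,preposition}.
If word 5 were determiner, no tagging could satisfy rule 4; so word 5 is noun.
If word 6 were determiner, no tagging could satisfy rule 3; so word 6 is preposition.
If word 7 were determiner, no tagging could satisfy rule 3; so word 7 is preposition.
If word 1 were noun, no tagging could satisfy rule 2; so word 1 is determiner.
If word 2 were preposition, no tagging could satisfy rule 2; so word 2 is determiner.
If word 3 were noun, no tagging could satisfy rule 2; so word 3 is determiner.
That leaves exactly one tagging: determiner determiner determiner preposition noun preposition preposition.
Rule-by-rule: rule 1 ok; rule 2 ok; rule 3 ok; rule 4 ok; rule 5 ok.

determiner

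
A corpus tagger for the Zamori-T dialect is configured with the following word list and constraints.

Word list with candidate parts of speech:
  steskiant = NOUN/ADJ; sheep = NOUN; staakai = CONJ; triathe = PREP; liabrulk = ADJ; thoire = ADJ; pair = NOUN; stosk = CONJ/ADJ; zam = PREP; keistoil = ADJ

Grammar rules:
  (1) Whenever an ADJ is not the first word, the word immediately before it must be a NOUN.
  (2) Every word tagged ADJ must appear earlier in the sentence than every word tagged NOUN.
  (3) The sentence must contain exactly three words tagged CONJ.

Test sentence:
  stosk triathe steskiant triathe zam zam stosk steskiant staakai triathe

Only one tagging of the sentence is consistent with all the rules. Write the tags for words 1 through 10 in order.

CONJ PREP NOUN PREP PREP PREP CONJ NOUN CONJ PREP

Candidates per position — 1:stosk {CONJ,ADJ}; 2:triathe {PREP}; 3:steskiant {NOUN,ADJ}; 4:triathe {PREP}; 5:zam {PREP}; 6:zam {PREP}; 7:stosk {CONJ,ADJ}; 8:steskiant {NOUN,ADJ}; 9:staakai {CONJ}; 10:triathe {PREP}.
Position 1: tagging it ADJ would leave rule 3 unsatisfiable, so it must be CONJ.
Position 3: tagging it ADJ would leave rule 1 unsatisfiable, so it must be NOUN.
Position 7: tagging it ADJ would leave rule 1 unsatisfiable, so it must be CONJ.
Position 8: tagging it ADJ would leave rule 1 unsatisfiable, so it must be NOUN.
That leaves exactly one tagging: CONJ PREP NOUN PREP PREP PREP CONJ NOUN CONJ PREP.
Check: rule 1 ok; rule 2 ok; rule 3 ok.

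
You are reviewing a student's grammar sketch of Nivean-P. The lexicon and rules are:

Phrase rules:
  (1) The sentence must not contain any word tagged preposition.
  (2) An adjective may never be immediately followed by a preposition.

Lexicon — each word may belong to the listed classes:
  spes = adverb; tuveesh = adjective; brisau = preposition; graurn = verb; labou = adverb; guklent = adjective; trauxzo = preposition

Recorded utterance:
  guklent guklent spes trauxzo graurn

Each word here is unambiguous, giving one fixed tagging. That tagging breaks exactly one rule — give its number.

1

Fixed tagging: adjective adjective adverb preposition verb.
Rule check: R1 fails, R2 ok.
Only rule 1 fails.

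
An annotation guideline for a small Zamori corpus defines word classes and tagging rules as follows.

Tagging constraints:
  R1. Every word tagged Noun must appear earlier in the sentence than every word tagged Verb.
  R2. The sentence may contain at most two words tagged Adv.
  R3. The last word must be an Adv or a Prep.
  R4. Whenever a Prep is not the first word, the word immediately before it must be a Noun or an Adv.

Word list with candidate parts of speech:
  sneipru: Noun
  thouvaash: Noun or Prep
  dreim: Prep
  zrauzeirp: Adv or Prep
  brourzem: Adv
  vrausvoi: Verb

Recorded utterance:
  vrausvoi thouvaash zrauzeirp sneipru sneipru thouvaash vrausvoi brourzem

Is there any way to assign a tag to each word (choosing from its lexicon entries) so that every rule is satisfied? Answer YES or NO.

NO

Candidates per position — 1:vrausvoi {Verb}; 2:thouvaash {Noun,Prep}; 3:zrauzeirp {Adv,Prep}; 4:sneipru {Noun}; 5:sneipru {Noun}; 6:thouvaash {Noun,Prep}; 7:vrausvoi {Verb}; 8:brourzem {Adv}.
Rule 1 cannot be satisfied by any choice of tags from the lexicon.
So there is no consistent tagging.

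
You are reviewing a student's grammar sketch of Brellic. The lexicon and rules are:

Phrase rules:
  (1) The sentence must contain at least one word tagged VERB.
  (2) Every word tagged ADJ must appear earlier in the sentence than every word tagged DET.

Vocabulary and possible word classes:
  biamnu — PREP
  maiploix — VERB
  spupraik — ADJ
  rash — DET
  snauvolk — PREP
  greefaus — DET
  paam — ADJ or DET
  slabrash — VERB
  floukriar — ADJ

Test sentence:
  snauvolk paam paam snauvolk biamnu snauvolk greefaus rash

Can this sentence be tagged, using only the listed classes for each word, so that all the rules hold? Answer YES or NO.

NO

Candidates per position — 1:snauvolk {PREP}; 2:paam {ADJ,DET}; 3:paam {ADJ,DET}; 4:snauvolk {PREP}; 5:biamnu {PREP}; 6:snauvolk {PREP}; 7:greefaus {DET}; 8:rash {DET}.
Rule 1 cannot be satisfied by any choice of tags from the lexicon.
So there is no consistent tagging.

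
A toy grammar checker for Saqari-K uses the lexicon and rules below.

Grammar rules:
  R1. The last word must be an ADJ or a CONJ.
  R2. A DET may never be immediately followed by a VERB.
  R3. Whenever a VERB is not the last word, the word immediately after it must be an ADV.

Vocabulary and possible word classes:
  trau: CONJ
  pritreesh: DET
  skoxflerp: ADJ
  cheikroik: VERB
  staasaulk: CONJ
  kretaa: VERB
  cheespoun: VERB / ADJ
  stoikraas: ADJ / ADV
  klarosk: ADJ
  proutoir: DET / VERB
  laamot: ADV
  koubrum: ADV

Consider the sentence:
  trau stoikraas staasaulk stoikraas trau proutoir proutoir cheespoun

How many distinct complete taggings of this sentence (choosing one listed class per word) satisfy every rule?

Candidates per position — 1:trau {CONJ}; 2:stoikraas {ADJ,ADV}; 3:staasaulk {CONJ}; 4:stoikraas {ADJ,ADV}; 5:trau {CONJ}; 6:proutoir {DET,VERB}; 7:proutoir {DET,VERB}; 8:cheespoun {VERB,ADJ}.
There are 32 candidate sequences in total.
The sequences that satisfy every rule: CONJ ADJ CONJ ADJ CONJ DET DET ADJ; CONJ ADJ CONJ ADV CONJ DET DET ADJ; CONJ ADV CONJ ADJ CONJ DET DET ADJ; CONJ ADV CONJ ADV CONJ DET DET ADJ.
Count = 4.

4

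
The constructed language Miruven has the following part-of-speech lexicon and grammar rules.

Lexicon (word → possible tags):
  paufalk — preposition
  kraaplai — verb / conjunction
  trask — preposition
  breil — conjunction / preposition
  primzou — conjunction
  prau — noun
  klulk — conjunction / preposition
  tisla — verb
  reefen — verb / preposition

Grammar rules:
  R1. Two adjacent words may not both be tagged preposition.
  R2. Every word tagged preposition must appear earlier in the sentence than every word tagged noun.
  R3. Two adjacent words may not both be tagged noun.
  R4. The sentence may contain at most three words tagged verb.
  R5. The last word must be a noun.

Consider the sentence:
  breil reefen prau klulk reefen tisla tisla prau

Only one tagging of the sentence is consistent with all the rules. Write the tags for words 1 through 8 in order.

Candidates per position — 1:breil {conjunction,preposition}; 2:reefen {verb,preposition}; 3:prau {noun}; 4:klulk {conjunction,preposition}; 5:reefen {verb,preposition}; 6:tisla {verb}; 7:tisla {verb}; 8:prau {noun}.
Position 4: tagging it preposition would leave rule 2 unsatisfiable, so it must be conjunction.
Position 5: tagging it preposition would leave rule 2 unsatisfiable, so it must be verb.
Position 2: tagging it verb would leave rule 4 unsatisfiable, so it must be preposition.
Position 1: tagging it preposition would leave rule 1 unsatisfiable, so it must be conjunction.
The only consistent sequence is: conjunction preposition noun conjunction verb verb verb noun.
Checking: rule 1 satisfied; rule 2 satisfied; rule 3 satisfied; rule 4 satisfied; rule 5 satisfied.

conjunction preposition noun conjunction verb verb verb noun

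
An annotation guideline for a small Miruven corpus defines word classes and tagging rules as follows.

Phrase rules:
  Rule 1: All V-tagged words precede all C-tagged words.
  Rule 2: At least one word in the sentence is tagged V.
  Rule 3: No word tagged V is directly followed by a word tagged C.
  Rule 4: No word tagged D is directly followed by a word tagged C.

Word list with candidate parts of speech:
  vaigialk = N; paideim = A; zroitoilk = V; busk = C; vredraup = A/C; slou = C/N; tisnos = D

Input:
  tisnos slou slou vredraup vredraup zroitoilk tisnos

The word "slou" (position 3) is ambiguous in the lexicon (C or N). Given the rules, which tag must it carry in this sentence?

Candidates per position — 1:tisnos {D}; 2:slou {C,N}; 3:slou {C,N}; 4:vredraup {A,C}; 5:vredraup {A,C}; 6:zroitoilk {V}; 7:tisnos {D}.
Position 2: tagging it C would leave rule 1 unsatisfiable, so it must be N.
Position 3: tagging it C would leave rule 1 unsatisfiable, so it must be N.
Position 4: tagging it C would leave rule 1 unsatisfiable, so it must be A.
Position 5: tagging it C would leave rule 1 unsatisfiable, so it must be A.
The unique satisfying tagging is: D N N A A V D.
Check: rule 1 ✓; rule 2 ✓; rule 3 ✓; rule 4 ✓.

N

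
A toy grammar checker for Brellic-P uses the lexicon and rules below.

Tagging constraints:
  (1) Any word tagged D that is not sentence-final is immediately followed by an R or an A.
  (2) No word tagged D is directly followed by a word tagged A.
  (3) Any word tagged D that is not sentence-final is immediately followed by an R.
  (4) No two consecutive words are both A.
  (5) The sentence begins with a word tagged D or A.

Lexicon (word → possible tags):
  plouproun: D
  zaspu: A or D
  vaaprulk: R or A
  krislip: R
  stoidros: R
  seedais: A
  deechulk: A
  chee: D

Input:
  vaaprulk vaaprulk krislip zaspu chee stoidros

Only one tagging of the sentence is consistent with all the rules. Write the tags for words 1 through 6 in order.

Candidates per position — 1:vaaprulk {R,A}; 2:vaaprulk {R,A}; 3:krislip {R}; 4:zaspu {A,D}; 5:chee {D}; 6:stoidros {R}.
If word 1 were R, no tagging could satisfy rule 5; so word 1 is A.
If word 2 were A, no tagging could satisfy rule 4; so word 2 is R.
If word 4 were D, no tagging could satisfy rule 1; so word 4 is A.
That leaves exactly one tagging: A R R A D R.
Check: rule 1 ok; rule 2 ok; rule 3 ok; rule 4 ok; rule 5 ok.

A R R A D R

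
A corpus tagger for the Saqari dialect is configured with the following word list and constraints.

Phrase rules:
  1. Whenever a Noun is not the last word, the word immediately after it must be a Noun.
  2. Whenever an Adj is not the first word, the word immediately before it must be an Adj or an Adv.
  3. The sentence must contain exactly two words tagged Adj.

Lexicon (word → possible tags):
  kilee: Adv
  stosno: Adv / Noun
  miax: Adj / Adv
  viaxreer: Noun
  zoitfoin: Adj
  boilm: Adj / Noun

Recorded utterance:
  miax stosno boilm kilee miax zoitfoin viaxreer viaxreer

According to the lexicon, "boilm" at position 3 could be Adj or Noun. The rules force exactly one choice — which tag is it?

Candidates per position — 1:miax {Adj,Adv}; 2:stosno {Adv,Noun}; 3:boilm {Adj,Noun}; 4:kilee {Adv}; 5:miax {Adj,Adv}; 6:zoitfoin {Adj}; 7:viaxreer {Noun}; 8:viaxreer {Noun}.
If word 2 were Noun, no tagging could satisfy rule 1; so word 2 is Adv.
If word 3 were Noun, no tagging could satisfy rule 1; so word 3 is Adj.
If word 5 were Adj, no tagging could satisfy rule 3; so word 5 is Adv.
If word 1 were Adj, no tagging could satisfy rule 3; so word 1 is Adv.
The only consistent sequence is: Adv Adv Adj Adv Adv Adj Noun Noun.
Rule-by-rule: rule 1 ✓; rule 2 ✓; rule 3 ✓.

Adj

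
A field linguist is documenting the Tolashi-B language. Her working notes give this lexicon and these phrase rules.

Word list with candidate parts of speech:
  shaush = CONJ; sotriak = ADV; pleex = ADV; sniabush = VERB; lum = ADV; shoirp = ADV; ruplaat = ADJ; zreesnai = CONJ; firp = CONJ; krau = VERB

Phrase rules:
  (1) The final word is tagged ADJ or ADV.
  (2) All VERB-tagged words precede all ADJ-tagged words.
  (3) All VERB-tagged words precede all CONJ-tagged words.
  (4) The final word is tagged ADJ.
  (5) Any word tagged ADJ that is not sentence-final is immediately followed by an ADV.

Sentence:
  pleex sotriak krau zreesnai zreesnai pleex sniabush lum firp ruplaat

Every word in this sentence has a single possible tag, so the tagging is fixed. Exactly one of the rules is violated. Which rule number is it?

Fixed tagging: ADV ADV VERB CONJ CONJ ADV VERB ADV CONJ ADJ.
Rule check: R1 ok, R2 ok, R3 fails, R4 ok, R5 ok.
Only rule 3 fails.

3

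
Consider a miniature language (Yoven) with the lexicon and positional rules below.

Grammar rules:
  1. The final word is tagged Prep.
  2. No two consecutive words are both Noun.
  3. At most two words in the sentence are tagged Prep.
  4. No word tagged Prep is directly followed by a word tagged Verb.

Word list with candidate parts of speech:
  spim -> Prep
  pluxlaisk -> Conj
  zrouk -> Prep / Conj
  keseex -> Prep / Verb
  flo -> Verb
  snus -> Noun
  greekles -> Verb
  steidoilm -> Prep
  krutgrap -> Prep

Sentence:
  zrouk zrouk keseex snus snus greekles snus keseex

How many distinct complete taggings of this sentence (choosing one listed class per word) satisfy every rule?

Candidates per position — 1:zrouk {Prep,Conj}; 2:zrouk {Prep,Conj}; 3:keseex {Prep,Verb}; 4:snus {Noun}; 5:snus {Noun}; 6:greekles {Verb}; 7:snus {Noun}; 8:keseex {Prep,Verb}.
There are 16 candidate sequences in total.
Rule 2 cannot be satisfied by any choice of tags from the lexicon.
So there is no consistent tagging.
Count = 0.

0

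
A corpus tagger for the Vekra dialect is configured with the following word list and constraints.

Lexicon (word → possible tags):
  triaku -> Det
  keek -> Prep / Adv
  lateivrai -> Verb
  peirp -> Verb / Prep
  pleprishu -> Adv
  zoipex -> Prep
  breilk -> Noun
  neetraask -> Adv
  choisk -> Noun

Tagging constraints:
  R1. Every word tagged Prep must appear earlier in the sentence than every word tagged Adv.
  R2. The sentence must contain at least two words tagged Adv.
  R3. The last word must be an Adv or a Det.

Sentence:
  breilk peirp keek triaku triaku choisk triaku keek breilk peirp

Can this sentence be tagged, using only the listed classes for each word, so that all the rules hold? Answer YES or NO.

NO

Candidates per position — 1:breilk {Noun}; 2:peirp {Verb,Prep}; 3:keek {Prep,Adv}; 4:triaku {Det}; 5:triaku {Det}; 6:choisk {Noun}; 7:triaku {Det}; 8:keek {Prep,Adv}; 9:breilk {Noun}; 10:peirp {Verb,Prep}.
Rule 3 cannot be satisfied by any choice of tags from the lexicon.
So there is no consistent tagging.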